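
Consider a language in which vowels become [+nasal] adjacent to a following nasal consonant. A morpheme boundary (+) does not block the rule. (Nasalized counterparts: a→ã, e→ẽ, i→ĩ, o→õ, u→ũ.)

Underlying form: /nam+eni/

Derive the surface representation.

[nãm+ẽni]

/a/ before nasal /m/ → [ã]
/e/ before nasal /n/ → [ẽ]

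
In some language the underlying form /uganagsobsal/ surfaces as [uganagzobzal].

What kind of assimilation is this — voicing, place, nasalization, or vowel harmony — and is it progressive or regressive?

/s/→[z] /s/→[z].
Each target copies a feature from the preceding segment, so the direction is progressive.

voicing assimilation, progressive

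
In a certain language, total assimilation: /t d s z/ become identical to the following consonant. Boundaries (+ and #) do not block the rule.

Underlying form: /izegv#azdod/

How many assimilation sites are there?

1

/z/ before /d/ → [d] (total assimilation)
1 segment changes.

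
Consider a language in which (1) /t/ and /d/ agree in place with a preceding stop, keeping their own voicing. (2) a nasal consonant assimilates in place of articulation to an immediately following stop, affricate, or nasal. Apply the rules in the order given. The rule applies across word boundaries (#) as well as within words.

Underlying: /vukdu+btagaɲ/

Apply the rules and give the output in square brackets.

Rule 1: /d/ after /k/ (velar) → [g]
Rule 1: /t/ after /b/ (labial) → [p]
After rule 1: vukgu+bpagaɲ
Rule 2: no segment meets the rule's conditions; no change.

[vukgu+bpagaɲ]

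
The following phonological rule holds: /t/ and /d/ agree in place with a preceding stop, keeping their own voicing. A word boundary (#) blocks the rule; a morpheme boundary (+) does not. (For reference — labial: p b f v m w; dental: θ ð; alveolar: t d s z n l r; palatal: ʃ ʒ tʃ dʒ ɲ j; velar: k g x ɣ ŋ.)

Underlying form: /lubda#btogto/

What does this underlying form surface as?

/d/ after /b/ (labial) → [b]
/t/ after /b/ (labial) → [p]
/t/ after /g/ (velar) → [k]

[lubba#bpogko]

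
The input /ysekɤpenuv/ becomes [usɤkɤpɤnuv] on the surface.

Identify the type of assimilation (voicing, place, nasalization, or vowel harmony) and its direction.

vowel harmony, regressive

/y/→[u] /e/→[ɤ] /e/→[ɤ].
Vowels agree with the last vowel, so the harmony is regressive.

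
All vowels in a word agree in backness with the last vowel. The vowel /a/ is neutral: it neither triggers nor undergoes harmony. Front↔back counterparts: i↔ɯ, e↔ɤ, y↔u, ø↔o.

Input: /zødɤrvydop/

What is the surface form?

[zodɤrvudop]

/ø/ harmonizes with /o/ ([+back]) → [o]
/y/ harmonizes with /o/ ([+back]) → [u]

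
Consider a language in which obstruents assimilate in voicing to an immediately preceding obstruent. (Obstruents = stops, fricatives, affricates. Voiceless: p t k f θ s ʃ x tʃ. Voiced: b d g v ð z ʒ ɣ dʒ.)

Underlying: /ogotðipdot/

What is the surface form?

[ogotθiptot]

/ð/ after /t/ (voiceless) → [θ]
/d/ after /p/ (voiceless) → [t]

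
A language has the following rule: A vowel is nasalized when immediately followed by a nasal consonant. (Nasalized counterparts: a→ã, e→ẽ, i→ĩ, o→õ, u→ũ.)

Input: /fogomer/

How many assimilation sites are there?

1

/o/ before nasal /m/ → [õ]
1 segment changes.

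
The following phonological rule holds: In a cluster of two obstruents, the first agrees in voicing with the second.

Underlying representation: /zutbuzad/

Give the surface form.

/t/ before /b/ (voiced) → [d]

[zudbuzad]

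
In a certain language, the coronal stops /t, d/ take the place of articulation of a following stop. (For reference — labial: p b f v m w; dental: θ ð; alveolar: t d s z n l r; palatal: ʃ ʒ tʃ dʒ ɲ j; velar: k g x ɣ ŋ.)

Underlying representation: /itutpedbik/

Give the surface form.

[ituppebbik]

/t/ before /p/ (labial) → [p]
/d/ before /b/ (labial) → [b]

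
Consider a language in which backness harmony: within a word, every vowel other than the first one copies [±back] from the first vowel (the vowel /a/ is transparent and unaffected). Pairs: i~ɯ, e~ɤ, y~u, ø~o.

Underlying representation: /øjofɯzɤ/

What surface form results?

[øjøfize]

/o/ harmonizes with /ø/ ([-back]) → [ø]
/ɯ/ harmonizes with /ø/ ([-back]) → [i]
/ɤ/ harmonizes with /ø/ ([-back]) → [e]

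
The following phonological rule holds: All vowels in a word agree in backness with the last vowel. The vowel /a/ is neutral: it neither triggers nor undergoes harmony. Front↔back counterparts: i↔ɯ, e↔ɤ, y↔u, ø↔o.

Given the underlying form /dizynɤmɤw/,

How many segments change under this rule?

2

/i/ harmonizes with /ɤ/ ([+back]) → [ɯ]
/y/ harmonizes with /ɤ/ ([+back]) → [u]
2 segments change.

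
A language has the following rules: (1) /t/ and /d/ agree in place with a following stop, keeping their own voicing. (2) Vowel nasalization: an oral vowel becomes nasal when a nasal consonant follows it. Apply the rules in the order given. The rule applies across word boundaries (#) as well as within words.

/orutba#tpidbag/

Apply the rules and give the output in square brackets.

Rule 1: /t/ before /b/ (labial) → [p]
Rule 1: /t/ before /p/ (labial) → [p]
Rule 1: /d/ before /b/ (labial) → [b]
After rule 1: orupba#ppibbag
Rule 2: no segment meets the rule's conditions; no change.

[orupba#ppibbag]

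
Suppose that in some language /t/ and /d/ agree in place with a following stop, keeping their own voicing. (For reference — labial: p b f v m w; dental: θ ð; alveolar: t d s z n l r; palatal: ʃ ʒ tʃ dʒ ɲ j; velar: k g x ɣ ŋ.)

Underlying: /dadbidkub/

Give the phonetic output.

[dabbigkub]

/d/ before /b/ (labial) → [b]
/d/ before /k/ (velar) → [g]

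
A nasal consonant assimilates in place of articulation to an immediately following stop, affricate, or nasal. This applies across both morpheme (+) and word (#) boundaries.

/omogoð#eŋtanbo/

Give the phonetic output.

/ŋ/ before /t/ (alveolar) → [n]
/n/ before /b/ (labial) → [m]

[omogoð#entambo]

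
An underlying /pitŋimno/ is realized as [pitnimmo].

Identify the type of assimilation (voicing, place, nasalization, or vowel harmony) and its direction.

/ŋ/→[n] /n/→[m].
Each target copies a feature from the preceding segment, so the direction is progressive.

place assimilation, progressive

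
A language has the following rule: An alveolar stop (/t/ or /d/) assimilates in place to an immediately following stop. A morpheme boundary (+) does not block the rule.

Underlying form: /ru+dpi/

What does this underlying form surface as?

[ru+bpi]

/d/ before /p/ (labial) → [b]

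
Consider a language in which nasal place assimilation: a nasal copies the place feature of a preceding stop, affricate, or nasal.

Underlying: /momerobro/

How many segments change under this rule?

0

No segment meets the rule's conditions.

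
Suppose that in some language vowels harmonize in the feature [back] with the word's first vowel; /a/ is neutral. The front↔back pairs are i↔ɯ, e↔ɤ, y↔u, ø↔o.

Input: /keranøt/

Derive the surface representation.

no segment meets the rule's conditions; no change.

[keranøt]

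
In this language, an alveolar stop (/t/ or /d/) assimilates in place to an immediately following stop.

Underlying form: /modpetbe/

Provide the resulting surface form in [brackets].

/d/ before /p/ (labial) → [b]
/t/ before /b/ (labial) → [p]

[mobpepbe]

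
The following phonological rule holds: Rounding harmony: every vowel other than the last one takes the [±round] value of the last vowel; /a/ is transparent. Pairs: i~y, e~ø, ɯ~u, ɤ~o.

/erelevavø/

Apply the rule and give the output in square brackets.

/e/ harmonizes with /ø/ ([+round]) → [ø]
/e/ harmonizes with /ø/ ([+round]) → [ø]
/e/ harmonizes with /ø/ ([+round]) → [ø]

[ørøløvavø]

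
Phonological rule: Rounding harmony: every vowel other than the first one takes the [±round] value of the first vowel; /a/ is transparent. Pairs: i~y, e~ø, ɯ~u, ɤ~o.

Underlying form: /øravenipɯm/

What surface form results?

[øravønypum]

/e/ harmonizes with /ø/ ([+round]) → [ø]
/i/ harmonizes with /ø/ ([+round]) → [y]
/ɯ/ harmonizes with /ø/ ([+round]) → [u]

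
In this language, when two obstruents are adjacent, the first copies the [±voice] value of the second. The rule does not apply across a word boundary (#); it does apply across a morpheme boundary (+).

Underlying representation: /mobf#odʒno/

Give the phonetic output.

[mopf#odʒno]

/b/ before /f/ (voiceless) → [p]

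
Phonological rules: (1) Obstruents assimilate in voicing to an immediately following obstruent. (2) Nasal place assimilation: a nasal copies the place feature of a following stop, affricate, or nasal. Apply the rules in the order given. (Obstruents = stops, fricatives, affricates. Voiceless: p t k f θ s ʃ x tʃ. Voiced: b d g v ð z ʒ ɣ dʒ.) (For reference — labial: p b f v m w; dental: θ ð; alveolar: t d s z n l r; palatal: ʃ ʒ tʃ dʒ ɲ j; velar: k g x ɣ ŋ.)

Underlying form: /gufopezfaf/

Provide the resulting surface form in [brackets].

[gufopesfaf]

Rule 1: /z/ before /f/ (voiceless) → [s]
After rule 1: gufopesfaf
Rule 2: no segment meets the rule's conditions; no change.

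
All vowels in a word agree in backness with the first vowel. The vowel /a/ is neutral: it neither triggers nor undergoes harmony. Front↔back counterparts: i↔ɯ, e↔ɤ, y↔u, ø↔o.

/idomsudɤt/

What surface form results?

[idømsydet]

/o/ harmonizes with /i/ ([-back]) → [ø]
/u/ harmonizes with /i/ ([-back]) → [y]
/ɤ/ harmonizes with /i/ ([-back]) → [e]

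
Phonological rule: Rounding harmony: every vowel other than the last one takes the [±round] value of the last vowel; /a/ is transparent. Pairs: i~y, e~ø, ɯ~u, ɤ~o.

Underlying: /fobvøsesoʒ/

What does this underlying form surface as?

/e/ harmonizes with /o/ ([+round]) → [ø]

[fobvøsøsoʒ]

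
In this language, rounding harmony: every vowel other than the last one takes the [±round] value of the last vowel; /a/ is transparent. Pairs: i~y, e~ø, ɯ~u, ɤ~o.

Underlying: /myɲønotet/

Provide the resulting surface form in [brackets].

[miɲenɤtet]

/y/ harmonizes with /e/ ([-round]) → [i]
/ø/ harmonizes with /e/ ([-round]) → [e]
/o/ harmonizes with /e/ ([-round]) → [ɤ]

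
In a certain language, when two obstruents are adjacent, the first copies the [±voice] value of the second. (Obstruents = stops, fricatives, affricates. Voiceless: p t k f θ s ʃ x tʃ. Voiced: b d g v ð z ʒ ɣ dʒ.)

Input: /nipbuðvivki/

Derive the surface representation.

/p/ before /b/ (voiced) → [b]
/v/ before /k/ (voiceless) → [f]

[nibbuðvifki]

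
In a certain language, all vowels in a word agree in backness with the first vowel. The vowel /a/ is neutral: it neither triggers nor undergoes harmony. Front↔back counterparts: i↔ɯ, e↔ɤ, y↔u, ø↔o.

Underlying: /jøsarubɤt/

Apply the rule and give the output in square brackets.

[jøsarybet]

/u/ harmonizes with /ø/ ([-back]) → [y]
/ɤ/ harmonizes with /ø/ ([-back]) → [e]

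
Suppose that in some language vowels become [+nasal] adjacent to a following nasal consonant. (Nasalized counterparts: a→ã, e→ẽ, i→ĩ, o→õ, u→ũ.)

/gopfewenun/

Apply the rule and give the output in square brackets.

[gopfewẽnũn]

/e/ before nasal /n/ → [ẽ]
/u/ before nasal /n/ → [ũ]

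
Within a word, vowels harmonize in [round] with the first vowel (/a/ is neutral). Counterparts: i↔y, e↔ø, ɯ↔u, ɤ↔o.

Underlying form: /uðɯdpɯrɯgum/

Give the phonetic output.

[uðudpurugum]

/ɯ/ harmonizes with /u/ ([+round]) → [u]
/ɯ/ harmonizes with /u/ ([+round]) → [u]
/ɯ/ harmonizes with /u/ ([+round]) → [u]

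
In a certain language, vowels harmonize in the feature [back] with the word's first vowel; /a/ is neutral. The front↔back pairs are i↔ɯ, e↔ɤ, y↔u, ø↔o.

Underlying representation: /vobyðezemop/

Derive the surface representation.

/y/ harmonizes with /o/ ([+back]) → [u]
/e/ harmonizes with /o/ ([+back]) → [ɤ]
/e/ harmonizes with /o/ ([+back]) → [ɤ]

[vobuðɤzɤmop]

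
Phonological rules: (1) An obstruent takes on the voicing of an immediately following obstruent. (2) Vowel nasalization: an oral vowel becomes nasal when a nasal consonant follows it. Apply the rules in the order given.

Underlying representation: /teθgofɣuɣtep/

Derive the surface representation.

Rule 1: /θ/ before /g/ (voiced) → [ð]
Rule 1: /f/ before /ɣ/ (voiced) → [v]
Rule 1: /ɣ/ before /t/ (voiceless) → [x]
After rule 1: teðgovɣuxtep
Rule 2: no segment meets the rule's conditions; no change.

[teðgovɣuxtep]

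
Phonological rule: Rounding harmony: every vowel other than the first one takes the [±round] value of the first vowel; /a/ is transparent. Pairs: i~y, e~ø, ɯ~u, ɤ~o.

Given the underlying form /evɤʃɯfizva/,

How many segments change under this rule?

No segment meets the rule's conditions.

0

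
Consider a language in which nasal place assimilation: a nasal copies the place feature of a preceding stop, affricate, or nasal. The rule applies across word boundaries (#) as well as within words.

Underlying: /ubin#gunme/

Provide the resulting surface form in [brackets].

/m/ after /n/ (alveolar) → [n]

[ubin#gunne]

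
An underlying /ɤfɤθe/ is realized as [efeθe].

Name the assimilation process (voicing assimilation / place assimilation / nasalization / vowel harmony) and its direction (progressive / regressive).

vowel harmony, regressive

/ɤ/→[e] /ɤ/→[e].
Vowels agree with the last vowel, so the harmony is regressive.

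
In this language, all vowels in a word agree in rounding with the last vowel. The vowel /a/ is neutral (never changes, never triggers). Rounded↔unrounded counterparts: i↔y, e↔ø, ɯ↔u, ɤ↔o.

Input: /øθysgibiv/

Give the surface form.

/ø/ harmonizes with /i/ ([-round]) → [e]
/y/ harmonizes with /i/ ([-round]) → [i]

[eθisgibiv]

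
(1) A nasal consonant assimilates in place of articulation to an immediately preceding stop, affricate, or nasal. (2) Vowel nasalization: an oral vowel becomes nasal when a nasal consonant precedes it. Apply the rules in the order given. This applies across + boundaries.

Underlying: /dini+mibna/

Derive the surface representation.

Rule 1: /n/ after /b/ (labial) → [m]
After rule 1: dini+mibma
Rule 2: /i/ after nasal /n/ → [ĩ]
Rule 2: /i/ after nasal /m/ → [ĩ]
Rule 2: /a/ after nasal /m/ → [ã]

[dinĩ+mĩbmã]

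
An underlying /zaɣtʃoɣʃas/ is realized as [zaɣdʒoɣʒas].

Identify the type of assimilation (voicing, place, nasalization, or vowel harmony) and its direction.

/tʃ/→[dʒ] /ʃ/→[ʒ].
Each target copies a feature from the preceding segment, so the direction is progressive.

voicing assimilation, progressive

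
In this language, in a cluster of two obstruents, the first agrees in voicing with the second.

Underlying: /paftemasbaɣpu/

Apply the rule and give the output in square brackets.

/s/ before /b/ (voiced) → [z]
/ɣ/ before /p/ (voiceless) → [x]

[paftemazbaxpu]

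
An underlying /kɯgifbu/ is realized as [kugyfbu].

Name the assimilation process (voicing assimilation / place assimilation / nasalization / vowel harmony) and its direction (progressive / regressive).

/ɯ/→[u] /i/→[y].
Vowels agree with the last vowel, so the harmony is regressive.

vowel harmony, regressive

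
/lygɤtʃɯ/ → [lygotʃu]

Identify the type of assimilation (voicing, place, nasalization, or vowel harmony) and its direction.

/ɤ/→[o] /ɯ/→[u].
Vowels agree with the first vowel, so the harmony is progressive.

vowel harmony, progressive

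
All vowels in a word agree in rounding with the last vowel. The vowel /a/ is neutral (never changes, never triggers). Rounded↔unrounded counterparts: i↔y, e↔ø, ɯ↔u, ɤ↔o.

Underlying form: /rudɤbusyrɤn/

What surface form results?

/u/ harmonizes with /ɤ/ ([-round]) → [ɯ]
/u/ harmonizes with /ɤ/ ([-round]) → [ɯ]
/y/ harmonizes with /ɤ/ ([-round]) → [i]

[rɯdɤbɯsirɤn]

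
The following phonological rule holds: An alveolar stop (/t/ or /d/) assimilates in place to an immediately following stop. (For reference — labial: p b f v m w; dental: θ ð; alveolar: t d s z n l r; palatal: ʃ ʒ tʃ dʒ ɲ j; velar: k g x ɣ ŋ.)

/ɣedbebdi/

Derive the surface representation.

[ɣebbebdi]

/d/ before /b/ (labial) → [b]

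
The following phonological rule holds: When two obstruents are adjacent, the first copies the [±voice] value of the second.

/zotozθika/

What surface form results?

[zotosθika]

/z/ before /θ/ (voiceless) → [s]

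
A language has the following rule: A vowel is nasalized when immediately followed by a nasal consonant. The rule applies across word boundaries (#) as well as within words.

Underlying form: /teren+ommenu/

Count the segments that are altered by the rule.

/e/ before nasal /n/ → [ẽ]
/o/ before nasal /m/ → [õ]
/e/ before nasal /n/ → [ẽ]
3 segments change.

3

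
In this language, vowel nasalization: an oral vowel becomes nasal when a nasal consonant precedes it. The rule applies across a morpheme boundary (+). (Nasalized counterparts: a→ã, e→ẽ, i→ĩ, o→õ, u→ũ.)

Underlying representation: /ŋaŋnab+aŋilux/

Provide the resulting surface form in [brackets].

[ŋãŋnãb+aŋĩlux]

/a/ after nasal /ŋ/ → [ã]
/a/ after nasal /n/ → [ã]
/i/ after nasal /ŋ/ → [ĩ]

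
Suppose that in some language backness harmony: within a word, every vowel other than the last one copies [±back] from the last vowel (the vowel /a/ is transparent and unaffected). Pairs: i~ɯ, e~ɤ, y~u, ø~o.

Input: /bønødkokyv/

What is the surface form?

/o/ harmonizes with /y/ ([-back]) → [ø]

[bønødkøkyv]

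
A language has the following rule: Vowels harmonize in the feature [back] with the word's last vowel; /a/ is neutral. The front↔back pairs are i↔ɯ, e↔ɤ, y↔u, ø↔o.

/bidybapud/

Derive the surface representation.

/i/ harmonizes with /u/ ([+back]) → [ɯ]
/y/ harmonizes with /u/ ([+back]) → [u]

[bɯdubapud]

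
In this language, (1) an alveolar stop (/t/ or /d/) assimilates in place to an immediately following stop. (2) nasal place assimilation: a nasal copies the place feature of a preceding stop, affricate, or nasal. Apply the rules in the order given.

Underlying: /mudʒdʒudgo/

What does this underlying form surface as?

[mudʒdʒuggo]

Rule 1: /d/ before /g/ (velar) → [g]
After rule 1: mudʒdʒuggo
Rule 2: no segment meets the rule's conditions; no change.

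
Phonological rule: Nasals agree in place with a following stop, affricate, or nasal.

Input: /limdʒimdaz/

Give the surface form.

/m/ before /dʒ/ (palatal) → [ɲ]
/m/ before /d/ (alveolar) → [n]

[liɲdʒindaz]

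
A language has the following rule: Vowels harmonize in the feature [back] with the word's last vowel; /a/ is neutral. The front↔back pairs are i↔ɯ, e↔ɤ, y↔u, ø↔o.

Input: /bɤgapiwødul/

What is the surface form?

[bɤgapɯwodul]

/i/ harmonizes with /u/ ([+back]) → [ɯ]
/ø/ harmonizes with /u/ ([+back]) → [o]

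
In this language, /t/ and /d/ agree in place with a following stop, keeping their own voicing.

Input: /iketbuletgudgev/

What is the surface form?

/t/ before /b/ (labial) → [p]
/t/ before /g/ (velar) → [k]
/d/ before /g/ (velar) → [g]

[ikepbulekguggev]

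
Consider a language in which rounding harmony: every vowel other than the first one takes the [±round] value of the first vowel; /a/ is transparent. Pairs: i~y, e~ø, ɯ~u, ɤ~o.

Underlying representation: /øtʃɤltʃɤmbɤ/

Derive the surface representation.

/ɤ/ harmonizes with /ø/ ([+round]) → [o]
/ɤ/ harmonizes with /ø/ ([+round]) → [o]
/ɤ/ harmonizes with /ø/ ([+round]) → [o]

[øtʃoltʃombo]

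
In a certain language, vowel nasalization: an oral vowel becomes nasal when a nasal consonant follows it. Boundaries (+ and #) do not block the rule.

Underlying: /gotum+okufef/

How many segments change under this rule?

/u/ before nasal /m/ → [ũ]
1 segment changes.

1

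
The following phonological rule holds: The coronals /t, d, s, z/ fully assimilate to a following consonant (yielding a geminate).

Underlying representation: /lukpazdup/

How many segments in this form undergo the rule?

/z/ before /d/ → [d] (total assimilation)
1 segment changes.

1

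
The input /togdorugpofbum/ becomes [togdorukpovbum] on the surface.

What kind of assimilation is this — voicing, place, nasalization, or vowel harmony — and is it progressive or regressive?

/g/→[k] /f/→[v].
Each target copies a feature from the following segment, so the direction is regressive.

voicing assimilation, regressive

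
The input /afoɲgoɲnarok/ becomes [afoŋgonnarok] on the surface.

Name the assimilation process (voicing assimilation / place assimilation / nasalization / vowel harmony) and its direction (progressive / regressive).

/ɲ/→[ŋ] /ɲ/→[n].
Each target copies a feature from the following segment, so the direction is regressive.

place assimilation, regressive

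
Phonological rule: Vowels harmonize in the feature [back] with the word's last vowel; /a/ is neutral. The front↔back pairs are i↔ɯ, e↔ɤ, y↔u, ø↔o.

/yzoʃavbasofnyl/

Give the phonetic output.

[yzøʃavbasøfnyl]

/o/ harmonizes with /y/ ([-back]) → [ø]
/o/ harmonizes with /y/ ([-back]) → [ø]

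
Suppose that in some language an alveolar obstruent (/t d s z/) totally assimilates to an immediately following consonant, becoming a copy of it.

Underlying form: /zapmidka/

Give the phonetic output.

/d/ before /k/ → [k] (total assimilation)

[zapmikka]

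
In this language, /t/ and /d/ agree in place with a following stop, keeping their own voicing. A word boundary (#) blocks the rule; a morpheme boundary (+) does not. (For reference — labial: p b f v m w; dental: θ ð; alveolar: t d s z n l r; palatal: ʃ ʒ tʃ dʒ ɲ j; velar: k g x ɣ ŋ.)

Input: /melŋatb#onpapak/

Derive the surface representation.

[melŋapb#onpapak]

/t/ before /b/ (labial) → [p]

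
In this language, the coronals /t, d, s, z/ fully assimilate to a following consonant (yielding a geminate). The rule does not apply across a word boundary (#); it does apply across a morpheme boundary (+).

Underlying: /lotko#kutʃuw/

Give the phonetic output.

/t/ before /k/ → [k] (total assimilation)

[lokko#kutʃuw]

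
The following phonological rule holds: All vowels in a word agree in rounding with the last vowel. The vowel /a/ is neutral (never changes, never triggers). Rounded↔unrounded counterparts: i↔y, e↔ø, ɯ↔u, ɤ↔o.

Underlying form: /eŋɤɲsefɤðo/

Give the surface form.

[øŋoɲsøfoðo]

/e/ harmonizes with /o/ ([+round]) → [ø]
/ɤ/ harmonizes with /o/ ([+round]) → [o]
/e/ harmonizes with /o/ ([+round]) → [ø]
/ɤ/ harmonizes with /o/ ([+round]) → [o]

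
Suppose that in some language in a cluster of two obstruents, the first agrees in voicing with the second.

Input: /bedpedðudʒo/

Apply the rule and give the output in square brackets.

/d/ before /p/ (voiceless) → [t]

[betpedðudʒo]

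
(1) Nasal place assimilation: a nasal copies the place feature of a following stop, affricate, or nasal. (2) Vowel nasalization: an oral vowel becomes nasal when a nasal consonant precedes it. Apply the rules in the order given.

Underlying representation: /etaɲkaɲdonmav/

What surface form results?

[etaŋkandommãv]

Rule 1: /ɲ/ before /k/ (velar) → [ŋ]
Rule 1: /ɲ/ before /d/ (alveolar) → [n]
Rule 1: /n/ before /m/ (labial) → [m]
After rule 1: etaŋkandommav
Rule 2: /a/ after nasal /m/ → [ã]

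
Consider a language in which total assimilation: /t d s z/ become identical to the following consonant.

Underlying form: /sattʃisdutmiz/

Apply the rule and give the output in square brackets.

[satʃtʃiddummiz]

/t/ before /tʃ/ → [tʃ] (total assimilation)
/s/ before /d/ → [d] (total assimilation)
/t/ before /m/ → [m] (total assimilation)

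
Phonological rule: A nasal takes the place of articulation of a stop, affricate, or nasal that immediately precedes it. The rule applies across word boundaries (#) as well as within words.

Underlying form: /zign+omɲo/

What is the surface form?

[zigŋ+ommo]

/n/ after /g/ (velar) → [ŋ]
/ɲ/ after /m/ (labial) → [m]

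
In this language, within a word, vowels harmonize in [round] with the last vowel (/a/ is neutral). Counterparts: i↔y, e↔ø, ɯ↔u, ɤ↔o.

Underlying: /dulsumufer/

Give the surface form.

[dɯlsɯmɯfer]

/u/ harmonizes with /e/ ([-round]) → [ɯ]
/u/ harmonizes with /e/ ([-round]) → [ɯ]
/u/ harmonizes with /e/ ([-round]) → [ɯ]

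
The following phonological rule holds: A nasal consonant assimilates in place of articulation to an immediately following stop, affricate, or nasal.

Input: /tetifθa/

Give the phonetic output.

no segment meets the rule's conditions; no change.

[tetifθa]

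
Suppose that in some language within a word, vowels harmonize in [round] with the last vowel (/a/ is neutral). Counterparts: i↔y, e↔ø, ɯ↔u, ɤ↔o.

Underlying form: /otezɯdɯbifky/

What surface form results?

/e/ harmonizes with /y/ ([+round]) → [ø]
/ɯ/ harmonizes with /y/ ([+round]) → [u]
/ɯ/ harmonizes with /y/ ([+round]) → [u]
/i/ harmonizes with /y/ ([+round]) → [y]

[otøzudubyfky]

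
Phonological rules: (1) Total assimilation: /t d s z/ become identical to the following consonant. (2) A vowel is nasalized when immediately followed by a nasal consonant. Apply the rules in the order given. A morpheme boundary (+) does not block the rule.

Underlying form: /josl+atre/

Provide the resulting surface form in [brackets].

Rule 1: /s/ before /l/ → [l] (total assimilation)
Rule 1: /t/ before /r/ → [r] (total assimilation)
After rule 1: joll+arre
Rule 2: no segment meets the rule's conditions; no change.

[joll+arre]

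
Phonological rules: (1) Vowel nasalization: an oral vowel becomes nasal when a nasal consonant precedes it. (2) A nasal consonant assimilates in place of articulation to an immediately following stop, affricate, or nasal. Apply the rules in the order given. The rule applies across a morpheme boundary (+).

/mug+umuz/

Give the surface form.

[mũg+umũz]

Rule 1: /u/ after nasal /m/ → [ũ]
Rule 1: /u/ after nasal /m/ → [ũ]
After rule 1: mũg+umũz
Rule 2: no segment meets the rule's conditions; no change.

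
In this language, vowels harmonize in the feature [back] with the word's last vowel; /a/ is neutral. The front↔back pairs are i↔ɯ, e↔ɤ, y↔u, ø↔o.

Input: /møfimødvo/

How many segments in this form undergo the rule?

3

/ø/ harmonizes with /o/ ([+back]) → [o]
/i/ harmonizes with /o/ ([+back]) → [ɯ]
/ø/ harmonizes with /o/ ([+back]) → [o]
3 segments change.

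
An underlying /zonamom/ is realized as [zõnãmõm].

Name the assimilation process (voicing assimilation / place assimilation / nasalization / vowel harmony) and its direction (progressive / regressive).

/o/→[õ] /a/→[ã] /o/→[õ].
Each target copies a feature from the following segment, so the direction is regressive.

nasalization, regressive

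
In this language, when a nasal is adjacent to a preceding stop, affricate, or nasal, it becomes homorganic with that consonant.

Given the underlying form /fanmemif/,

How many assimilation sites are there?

1

/m/ after /n/ (alveolar) → [n]
1 segment changes.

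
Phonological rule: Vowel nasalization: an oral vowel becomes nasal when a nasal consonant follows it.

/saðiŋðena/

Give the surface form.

/i/ before nasal /ŋ/ → [ĩ]
/e/ before nasal /n/ → [ẽ]

[saðĩŋðẽna]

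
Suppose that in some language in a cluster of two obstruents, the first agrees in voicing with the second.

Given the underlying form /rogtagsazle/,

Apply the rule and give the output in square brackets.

[roktaksazle]

/g/ before /t/ (voiceless) → [k]
/g/ before /s/ (voiceless) → [k]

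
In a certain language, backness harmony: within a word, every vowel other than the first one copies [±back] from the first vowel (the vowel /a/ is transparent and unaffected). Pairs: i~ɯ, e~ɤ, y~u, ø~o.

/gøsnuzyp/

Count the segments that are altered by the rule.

/u/ harmonizes with /ø/ ([-back]) → [y]
1 segment changes.

1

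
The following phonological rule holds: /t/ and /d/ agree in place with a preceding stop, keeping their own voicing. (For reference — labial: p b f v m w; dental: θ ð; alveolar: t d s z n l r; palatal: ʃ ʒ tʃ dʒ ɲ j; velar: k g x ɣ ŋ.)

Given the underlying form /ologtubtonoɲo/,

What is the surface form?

/t/ after /g/ (velar) → [k]
/t/ after /b/ (labial) → [p]

[ologkubponoɲo]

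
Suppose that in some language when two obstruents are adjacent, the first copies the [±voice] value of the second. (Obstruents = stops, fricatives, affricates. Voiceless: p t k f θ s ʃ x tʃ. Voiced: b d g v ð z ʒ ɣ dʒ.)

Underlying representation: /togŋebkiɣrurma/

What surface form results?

[togŋepkiɣrurma]

/b/ before /k/ (voiceless) → [p]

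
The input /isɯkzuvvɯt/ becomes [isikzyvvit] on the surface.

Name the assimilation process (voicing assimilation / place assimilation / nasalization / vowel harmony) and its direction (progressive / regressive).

vowel harmony, progressive

/ɯ/→[i] /u/→[y] /ɯ/→[i].
Vowels agree with the first vowel, so the harmony is progressive.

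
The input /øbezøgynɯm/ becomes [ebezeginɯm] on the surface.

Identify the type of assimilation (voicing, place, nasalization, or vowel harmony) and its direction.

vowel harmony, regressive

/ø/→[e] /ø/→[e] /y/→[i].
Vowels agree with the last vowel, so the harmony is regressive.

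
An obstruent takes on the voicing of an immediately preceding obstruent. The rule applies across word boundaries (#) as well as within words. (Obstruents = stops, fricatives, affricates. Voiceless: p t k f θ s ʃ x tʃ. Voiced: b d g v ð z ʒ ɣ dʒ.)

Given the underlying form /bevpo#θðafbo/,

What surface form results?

[bevbo#θθafpo]

/p/ after /v/ (voiced) → [b]
/ð/ after /θ/ (voiceless) → [θ]
/b/ after /f/ (voiceless) → [p]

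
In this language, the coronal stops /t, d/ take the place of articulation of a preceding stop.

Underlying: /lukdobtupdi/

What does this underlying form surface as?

[lukgobpupbi]

/d/ after /k/ (velar) → [g]
/t/ after /b/ (labial) → [p]
/d/ after /p/ (labial) → [b]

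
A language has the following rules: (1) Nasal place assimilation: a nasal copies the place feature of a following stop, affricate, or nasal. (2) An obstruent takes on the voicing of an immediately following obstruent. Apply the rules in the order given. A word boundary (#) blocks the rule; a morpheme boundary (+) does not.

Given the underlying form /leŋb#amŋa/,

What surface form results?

Rule 1: /ŋ/ before /b/ (labial) → [m]
Rule 1: /m/ before /ŋ/ (velar) → [ŋ]
After rule 1: lemb#aŋŋa
Rule 2: no segment meets the rule's conditions; no change.

[lemb#aŋŋa]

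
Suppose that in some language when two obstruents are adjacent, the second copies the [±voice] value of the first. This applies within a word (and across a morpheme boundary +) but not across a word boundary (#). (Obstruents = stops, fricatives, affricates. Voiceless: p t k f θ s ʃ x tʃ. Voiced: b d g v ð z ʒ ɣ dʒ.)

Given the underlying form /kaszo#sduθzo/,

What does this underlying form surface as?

/z/ after /s/ (voiceless) → [s]
/d/ after /s/ (voiceless) → [t]
/z/ after /θ/ (voiceless) → [s]

[kasso#stuθso]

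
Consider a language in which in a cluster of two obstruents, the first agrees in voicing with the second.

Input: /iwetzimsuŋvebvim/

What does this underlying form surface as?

[iwedzimsuŋvebvim]

/t/ before /z/ (voiced) → [d]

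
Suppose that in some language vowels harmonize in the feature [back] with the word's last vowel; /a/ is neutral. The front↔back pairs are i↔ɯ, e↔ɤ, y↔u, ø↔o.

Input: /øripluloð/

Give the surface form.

/ø/ harmonizes with /o/ ([+back]) → [o]
/i/ harmonizes with /o/ ([+back]) → [ɯ]

[orɯpluloð]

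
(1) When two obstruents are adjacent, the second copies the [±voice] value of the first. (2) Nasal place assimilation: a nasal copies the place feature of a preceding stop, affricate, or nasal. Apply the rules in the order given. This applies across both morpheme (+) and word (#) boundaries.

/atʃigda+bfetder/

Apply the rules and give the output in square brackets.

[atʃigda+bvetter]

Rule 1: /f/ after /b/ (voiced) → [v]
Rule 1: /d/ after /t/ (voiceless) → [t]
After rule 1: atʃigda+bvetter
Rule 2: no segment meets the rule's conditions; no change.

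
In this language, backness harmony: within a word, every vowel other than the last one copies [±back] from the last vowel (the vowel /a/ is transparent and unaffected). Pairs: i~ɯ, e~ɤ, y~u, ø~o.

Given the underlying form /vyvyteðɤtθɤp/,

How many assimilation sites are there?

/y/ harmonizes with /ɤ/ ([+back]) → [u]
/y/ harmonizes with /ɤ/ ([+back]) → [u]
/e/ harmonizes with /ɤ/ ([+back]) → [ɤ]
3 segments change.

3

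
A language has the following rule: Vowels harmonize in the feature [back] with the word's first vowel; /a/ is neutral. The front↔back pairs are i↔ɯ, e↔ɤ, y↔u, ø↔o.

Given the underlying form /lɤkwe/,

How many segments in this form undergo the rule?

1

/e/ harmonizes with /ɤ/ ([+back]) → [ɤ]
1 segment changes.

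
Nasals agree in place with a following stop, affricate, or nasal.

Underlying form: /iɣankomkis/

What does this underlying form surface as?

[iɣaŋkoŋkis]

/n/ before /k/ (velar) → [ŋ]
/m/ before /k/ (velar) → [ŋ]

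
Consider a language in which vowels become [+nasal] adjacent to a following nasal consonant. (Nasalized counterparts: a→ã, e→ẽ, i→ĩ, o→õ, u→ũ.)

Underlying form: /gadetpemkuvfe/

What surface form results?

[gadetpẽmkuvfe]

/e/ before nasal /m/ → [ẽ]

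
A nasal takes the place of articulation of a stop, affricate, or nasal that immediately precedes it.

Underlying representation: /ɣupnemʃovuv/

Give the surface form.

/n/ after /p/ (labial) → [m]

[ɣupmemʃovuv]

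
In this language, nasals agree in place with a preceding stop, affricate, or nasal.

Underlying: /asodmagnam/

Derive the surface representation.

[asodnagŋam]

/m/ after /d/ (alveolar) → [n]
/n/ after /g/ (velar) → [ŋ]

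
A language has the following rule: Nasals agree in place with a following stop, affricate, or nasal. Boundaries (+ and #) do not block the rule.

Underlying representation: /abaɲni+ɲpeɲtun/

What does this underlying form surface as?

/ɲ/ before /n/ (alveolar) → [n]
/ɲ/ before /p/ (labial) → [m]
/ɲ/ before /t/ (alveolar) → [n]

[abanni+mpentun]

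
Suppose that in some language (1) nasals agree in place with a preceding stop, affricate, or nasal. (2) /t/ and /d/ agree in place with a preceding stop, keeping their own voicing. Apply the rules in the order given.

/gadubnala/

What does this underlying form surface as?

Rule 1: /n/ after /b/ (labial) → [m]
After rule 1: gadubmala
Rule 2: no segment meets the rule's conditions; no change.

[gadubmala]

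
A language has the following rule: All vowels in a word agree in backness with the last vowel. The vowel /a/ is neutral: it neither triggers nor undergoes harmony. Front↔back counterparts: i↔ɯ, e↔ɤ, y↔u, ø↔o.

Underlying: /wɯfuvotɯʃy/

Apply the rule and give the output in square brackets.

/ɯ/ harmonizes with /y/ ([-back]) → [i]
/u/ harmonizes with /y/ ([-back]) → [y]
/o/ harmonizes with /y/ ([-back]) → [ø]
/ɯ/ harmonizes with /y/ ([-back]) → [i]

[wifyvøtiʃy]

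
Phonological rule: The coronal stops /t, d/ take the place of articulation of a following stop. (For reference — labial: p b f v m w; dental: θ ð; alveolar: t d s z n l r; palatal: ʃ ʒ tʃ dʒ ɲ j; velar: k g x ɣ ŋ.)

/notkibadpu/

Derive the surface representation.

/t/ before /k/ (velar) → [k]
/d/ before /p/ (labial) → [b]

[nokkibabpu]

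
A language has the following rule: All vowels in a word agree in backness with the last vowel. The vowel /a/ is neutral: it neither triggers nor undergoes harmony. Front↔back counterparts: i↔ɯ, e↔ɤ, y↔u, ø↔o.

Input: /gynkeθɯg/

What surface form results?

[gunkɤθɯg]

/y/ harmonizes with /ɯ/ ([+back]) → [u]
/e/ harmonizes with /ɯ/ ([+back]) → [ɤ]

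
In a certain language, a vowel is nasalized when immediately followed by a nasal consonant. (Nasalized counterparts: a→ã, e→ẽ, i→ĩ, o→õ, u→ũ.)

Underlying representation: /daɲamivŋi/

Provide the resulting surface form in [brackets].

[dãɲãmivŋi]

/a/ before nasal /ɲ/ → [ã]
/a/ before nasal /m/ → [ã]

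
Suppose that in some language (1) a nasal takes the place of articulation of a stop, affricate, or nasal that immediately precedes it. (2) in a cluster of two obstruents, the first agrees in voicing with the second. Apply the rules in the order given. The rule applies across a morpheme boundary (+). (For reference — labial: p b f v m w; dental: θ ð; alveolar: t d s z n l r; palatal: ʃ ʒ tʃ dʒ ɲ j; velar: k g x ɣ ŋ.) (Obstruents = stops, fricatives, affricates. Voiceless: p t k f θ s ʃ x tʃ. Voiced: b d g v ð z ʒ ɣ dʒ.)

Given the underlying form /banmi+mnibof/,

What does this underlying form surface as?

Rule 1: /m/ after /n/ (alveolar) → [n]
Rule 1: /n/ after /m/ (labial) → [m]
After rule 1: banni+mmibof
Rule 2: no segment meets the rule's conditions; no change.

[banni+mmibof]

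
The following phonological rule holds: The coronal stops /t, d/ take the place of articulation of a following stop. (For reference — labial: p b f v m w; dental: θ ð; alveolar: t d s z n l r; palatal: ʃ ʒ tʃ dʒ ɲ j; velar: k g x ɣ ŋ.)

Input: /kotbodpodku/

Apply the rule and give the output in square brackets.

[kopbobpogku]

/t/ before /b/ (labial) → [p]
/d/ before /p/ (labial) → [b]
/d/ before /k/ (velar) → [g]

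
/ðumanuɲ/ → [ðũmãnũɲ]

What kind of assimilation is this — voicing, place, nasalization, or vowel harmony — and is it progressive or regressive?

nasalization, regressive

/u/→[ũ] /a/→[ã] /u/→[ũ].
Each target copies a feature from the following segment, so the direction is regressive.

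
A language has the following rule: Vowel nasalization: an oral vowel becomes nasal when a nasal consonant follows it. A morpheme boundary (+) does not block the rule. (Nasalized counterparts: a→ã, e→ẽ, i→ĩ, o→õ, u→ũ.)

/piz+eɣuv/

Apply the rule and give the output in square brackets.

no segment meets the rule's conditions; no change.

[piz+eɣuv]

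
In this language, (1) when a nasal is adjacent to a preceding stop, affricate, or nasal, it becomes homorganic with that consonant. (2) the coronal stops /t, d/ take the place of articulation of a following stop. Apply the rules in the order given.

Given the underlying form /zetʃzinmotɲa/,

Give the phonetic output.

Rule 1: /m/ after /n/ (alveolar) → [n]
Rule 1: /ɲ/ after /t/ (alveolar) → [n]
After rule 1: zetʃzinnotna
Rule 2: no segment meets the rule's conditions; no change.

[zetʃzinnotna]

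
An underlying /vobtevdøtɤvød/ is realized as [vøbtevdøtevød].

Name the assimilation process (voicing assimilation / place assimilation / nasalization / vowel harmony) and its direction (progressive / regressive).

vowel harmony, regressive

/o/→[ø] /ɤ/→[e].
Vowels agree with the last vowel, so the harmony is regressive.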